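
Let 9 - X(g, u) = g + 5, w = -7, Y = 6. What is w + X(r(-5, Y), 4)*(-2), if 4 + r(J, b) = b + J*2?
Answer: -31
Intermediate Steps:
r(J, b) = -4 + b + 2*J (r(J, b) = -4 + (b + J*2) = -4 + (b + 2*J) = -4 + b + 2*J)
X(g, u) = 4 - g (X(g, u) = 9 - (g + 5) = 9 - (5 + g) = 9 + (-5 - g) = 4 - g)
w + X(r(-5, Y), 4)*(-2) = -7 + (4 - (-4 + 6 + 2*(-5)))*(-2) = -7 + (4 - (-4 + 6 - 10))*(-2) = -7 + (4 - 1*(-8))*(-2) = -7 + (4 + 8)*(-2) = -7 + 12*(-2) = -7 - 24 = -31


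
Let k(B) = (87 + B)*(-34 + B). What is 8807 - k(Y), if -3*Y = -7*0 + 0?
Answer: 11765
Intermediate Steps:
Y = 0 (Y = -(-7*0 + 0)/3 = -(0 + 0)/3 = -1/3*0 = 0)
k(B) = (-34 + B)*(87 + B)
8807 - k(Y) = 8807 - (-2958 + 0**2 + 53*0) = 8807 - (-2958 + 0 + 0) = 8807 - 1*(-2958) = 8807 + 2958 = 11765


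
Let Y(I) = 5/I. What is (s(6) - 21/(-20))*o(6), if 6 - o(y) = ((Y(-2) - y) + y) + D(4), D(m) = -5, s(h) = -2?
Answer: -513/40 ≈ -12.825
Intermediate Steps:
o(y) = 27/2 (o(y) = 6 - (((5/(-2) - y) + y) - 5) = 6 - (((5*(-½) - y) + y) - 5) = 6 - (((-5/2 - y) + y) - 5) = 6 - (-5/2 - 5) = 6 - 1*(-15/2) = 6 + 15/2 = 27/2)
(s(6) - 21/(-20))*o(6) = (-2 - 21/(-20))*(27/2) = (-2 - 21*(-1/20))*(27/2) = (-2 + 21/20)*(27/2) = -19/20*27/2 = -513/40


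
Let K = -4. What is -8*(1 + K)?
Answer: 24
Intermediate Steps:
-8*(1 + K) = -8*(1 - 4) = -8*(-3) = 24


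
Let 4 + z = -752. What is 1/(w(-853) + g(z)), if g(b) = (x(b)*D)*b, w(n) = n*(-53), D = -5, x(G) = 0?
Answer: 1/45209 ≈ 2.2119e-5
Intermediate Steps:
w(n) = -53*n
z = -756 (z = -4 - 752 = -756)
g(b) = 0 (g(b) = (0*(-5))*b = 0*b = 0)
1/(w(-853) + g(z)) = 1/(-53*(-853) + 0) = 1/(45209 + 0) = 1/45209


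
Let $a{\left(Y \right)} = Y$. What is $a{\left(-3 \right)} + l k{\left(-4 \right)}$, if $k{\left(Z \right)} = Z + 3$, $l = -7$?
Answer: $4$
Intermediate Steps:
$k{\left(Z \right)} = 3 + Z$
$a{\left(-3 \right)} + l k{\left(-4 \right)} = -3 - 7 \left(3 - 4\right) = -3 - -7 = -3 + 7 = 4$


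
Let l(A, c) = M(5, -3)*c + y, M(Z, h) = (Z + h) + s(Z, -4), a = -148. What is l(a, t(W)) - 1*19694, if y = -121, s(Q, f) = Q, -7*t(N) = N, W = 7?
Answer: -19822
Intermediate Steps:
t(N) = -N/7
M(Z, h) = h + 2*Z (M(Z, h) = (Z + h) + Z = h + 2*Z)
l(A, c) = -121 + 7*c (l(A, c) = (-3 + 2*5)*c - 121 = (-3 + 10)*c - 121 = 7*c - 121 = -121 + 7*c)
l(a, t(W)) - 1*19694 = (-121 + 7*(-⅐*7)) - 1*19694 = (-121 + 7*(-1)) - 19694 = (-121 - 7) - 19694 = -128 - 19694 = -19822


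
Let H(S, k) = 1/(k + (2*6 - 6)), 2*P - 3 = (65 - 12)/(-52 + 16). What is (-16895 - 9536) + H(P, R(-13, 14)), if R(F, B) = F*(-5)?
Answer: -1876600/71 ≈ -26431.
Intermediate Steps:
P = 55/72 (P = 3/2 + ((65 - 12)/(-52 + 16))/2 = 3/2 + (53/(-36))/2 = 3/2 + (53*(-1/36))/2 = 3/2 + (½)*(-53/36) = 3/2 - 53/72 = 55/72 ≈ 0.76389)
R(F, B) = -5*F
H(S, k) = 1/(6 + k) (H(S, k) = 1/(k + (12 - 6)) = 1/(k + 6) = 1/(6 + k))
(-16895 - 9536) + H(P, R(-13, 14)) = (-16895 - 9536) + 1/(6 - 5*(-13)) = -26431 + 1/(6 + 65) = -26431 + 1/71 = -1876600/71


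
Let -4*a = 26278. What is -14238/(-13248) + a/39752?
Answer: 3326085/3657184 ≈ 0.90947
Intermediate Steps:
a = -13139/2 (a = -1/4*26278 = -13139/2 ≈ -6569.5)
-14238/(-13248) + a/39752 = -14238/(-13248) - 13139/2/39752 = -14238*(-1/13248) - 13139/2*1/39752 = 791/736 - 13139/79504 = 3326085/3657184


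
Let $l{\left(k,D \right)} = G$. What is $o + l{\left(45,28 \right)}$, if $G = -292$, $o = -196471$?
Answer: $-196763$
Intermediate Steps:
$l{\left(k,D \right)} = -292$
$o + l{\left(45,28 \right)} = -196471 - 292 = -196763$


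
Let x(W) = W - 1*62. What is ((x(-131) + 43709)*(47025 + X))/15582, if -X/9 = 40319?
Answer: -2290725756/2597 ≈ -8.8207e+5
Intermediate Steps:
x(W) = -62 + W (x(W) = W - 62 = -62 + W)
X = -362871 (X = -9*40319 = -362871)
((x(-131) + 43709)*(47025 + X))/15582 = (((-62 - 131) + 43709)*(47025 - 362871))/15582 = ((-193 + 43709)*(-315846))*(1/15582) = (43516*(-315846))*(1/15582) = -13744354536*1/15582 = -2290725756/2597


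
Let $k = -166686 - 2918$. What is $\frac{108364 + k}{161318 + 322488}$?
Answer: $- \frac{30620}{241903} \approx -0.12658$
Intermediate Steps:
$k = -169604$
$\frac{108364 + k}{161318 + 322488} = \frac{108364 - 169604}{161318 + 322488} = - \frac{61240}{483806} = \left(-61240\right) \frac{1}{483806} = - \frac{30620}{241903}$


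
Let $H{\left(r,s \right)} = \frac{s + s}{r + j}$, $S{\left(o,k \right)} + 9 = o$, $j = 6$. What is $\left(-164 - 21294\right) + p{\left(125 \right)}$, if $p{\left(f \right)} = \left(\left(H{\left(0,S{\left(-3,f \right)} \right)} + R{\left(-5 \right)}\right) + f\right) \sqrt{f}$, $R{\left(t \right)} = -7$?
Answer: $-21458 + 570 \sqrt{5} \approx -20183.0$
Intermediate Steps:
$S{\left(o,k \right)} = -9 + o$
$H{\left(r,s \right)} = \frac{2 s}{6 + r}$ ($H{\left(r,s \right)} = \frac{s + s}{r + 6} = \frac{2 s}{6 + r}$)
$p{\left(f \right)} = \sqrt{f} \left(-11 + f\right)$ ($p{\left(f \right)} = \left(\left(\frac{2 \left(-9 - 3\right)}{6 + 0} - 7\right) + f\right) \sqrt{f} = \left(\left(2 \left(-12\right) \frac{1}{6} - 7\right) + f\right) \sqrt{f} = \left(\left(-4 - 7\right) + f\right) \sqrt{f} = \left(-11 + f\right) \sqrt{f} = \sqrt{f} \left(-11 + f\right)$)
$\left(-164 - 21294\right) + p{\left(125 \right)} = \left(-164 - 21294\right) + \sqrt{125} \left(-11 + 125\right) = -21458 + 5 \sqrt{5} \cdot 114 = -21458 + 570 \sqrt{5}$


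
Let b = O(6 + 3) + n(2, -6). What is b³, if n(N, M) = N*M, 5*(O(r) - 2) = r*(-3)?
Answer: -456533/125 ≈ -3652.3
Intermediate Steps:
O(r) = 2 - 3*r/5 (O(r) = 2 + (r*(-3))/5 = 2 + (-3*r)/5 = 2 - 3*r/5)
n(N, M) = M*N
b = -77/5 (b = (2 - 3*(6 + 3)/5) - 6*2 = (2 - ⅗*9) - 12 = (2 - 27/5) - 12 = -17/5 - 12 = -77/5 ≈ -15.400)
b³ = (-77/5)³ = -456533/125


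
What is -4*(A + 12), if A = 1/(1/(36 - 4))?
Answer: -176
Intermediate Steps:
A = 32 (A = 1/(1/32) = 32)
-4*(A + 12) = -4*(32 + 12) = -4*44 = -176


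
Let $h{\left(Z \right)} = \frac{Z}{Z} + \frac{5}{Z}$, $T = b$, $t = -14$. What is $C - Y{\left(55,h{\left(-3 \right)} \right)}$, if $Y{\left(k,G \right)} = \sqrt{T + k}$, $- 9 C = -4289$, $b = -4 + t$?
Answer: $\frac{4289}{9} - \sqrt{37} \approx 470.47$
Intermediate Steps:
$b = -18$ ($b = -4 - 14 = -18$)
$T = -18$
$h{\left(Z \right)} = 1 + \frac{5}{Z}$
$C = \frac{4289}{9}$ ($C = \left(- \frac{1}{9}\right) \left(-4289\right) = \frac{4289}{9} \approx 476.56$)
$Y{\left(k,G \right)} = \sqrt{-18 + k}$
$C - Y{\left(55,h{\left(-3 \right)} \right)} = \frac{4289}{9} - \sqrt{-18 + 55} = \frac{4289}{9} - \sqrt{37}$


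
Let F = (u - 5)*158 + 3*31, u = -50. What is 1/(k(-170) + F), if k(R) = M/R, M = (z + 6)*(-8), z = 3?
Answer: -85/730709 ≈ -0.00011633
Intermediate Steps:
M = -72 (M = (3 + 6)*(-8) = 9*(-8) = -72)
k(R) = -72/R
F = -8597 (F = (-50 - 5)*158 + 3*31 = -55*158 + 93 = -8690 + 93 = -8597)
1/(k(-170) + F) = 1/(-72/(-170) - 8597) = 1/(-72*(-1/170) - 8597) = 1/(36/85 - 8597) = 1/(-730709/85) = -85/730709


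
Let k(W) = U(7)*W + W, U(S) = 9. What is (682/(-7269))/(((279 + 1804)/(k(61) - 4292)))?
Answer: 2511124/15141327 ≈ 0.16585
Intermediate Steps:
k(W) = 10*W (k(W) = 9*W + W = 10*W)
(682/(-7269))/(((279 + 1804)/(k(61) - 4292))) = (682/(-7269))/(((279 + 1804)/(10*61 - 4292))) = (682*(-1/7269))/((2083/(610 - 4292))) = -682/(7269*(2083/(-3682))) = -682/(7269*(2083*(-1/3682))) = -682/(7269*(-2083/3682)) = -682/7269*(-3682/2083) = 2511124/15141327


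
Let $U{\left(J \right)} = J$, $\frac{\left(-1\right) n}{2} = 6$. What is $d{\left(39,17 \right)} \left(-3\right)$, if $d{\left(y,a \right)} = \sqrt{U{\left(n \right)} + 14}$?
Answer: $- 3 \sqrt{2} \approx -4.2426$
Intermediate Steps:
$n = -12$ ($n = \left(-2\right) 6 = -12$)
$d{\left(y,a \right)} = \sqrt{2}$ ($d{\left(y,a \right)} = \sqrt{-12 + 14} = \sqrt{2}$)
$d{\left(39,17 \right)} \left(-3\right) = \sqrt{2} \left(-3\right) = - 3 \sqrt{2}$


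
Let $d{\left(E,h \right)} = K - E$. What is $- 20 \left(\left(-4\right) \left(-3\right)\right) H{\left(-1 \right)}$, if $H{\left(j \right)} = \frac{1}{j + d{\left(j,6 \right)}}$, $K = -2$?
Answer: $120$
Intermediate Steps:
$d{\left(E,h \right)} = -2 - E$
$H{\left(j \right)} = - \frac{1}{2}$ ($H{\left(j \right)} = \frac{1}{j - \left(2 + j\right)} = \frac{1}{-2} = - \frac{1}{2}$)
$- 20 \left(\left(-4\right) \left(-3\right)\right) H{\left(-1 \right)} = - 20 \left(\left(-4\right) \left(-3\right)\right) \left(- \frac{1}{2}\right) = \left(-20\right) 12 \left(- \frac{1}{2}\right) = \left(-240\right) \left(- \frac{1}{2}\right) = 120$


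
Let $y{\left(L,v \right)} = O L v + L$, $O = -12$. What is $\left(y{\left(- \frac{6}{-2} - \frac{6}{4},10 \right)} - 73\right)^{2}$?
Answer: $\frac{253009}{4} \approx 63252.0$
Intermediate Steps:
$y{\left(L,v \right)} = L - 12 L v$ ($y{\left(L,v \right)} = - 12 L v + L = L - 12 L v$)
$\left(y{\left(- \frac{6}{-2} - \frac{6}{4},10 \right)} - 73\right)^{2} = \left(\left(- \frac{6}{-2} - \frac{6}{4}\right) \left(1 - 120\right) - 73\right)^{2} = \left(\left(\left(-6\right) \left(- \frac{1}{2}\right) - \frac{3}{2}\right) \left(1 - 120\right) - 73\right)^{2} = \left(\left(3 - \frac{3}{2}\right) \left(-119\right) - 73\right)^{2} = \left(\frac{3}{2} \left(-119\right) - 73\right)^{2} = \left(- \frac{357}{2} - 73\right)^{2} = \left(- \frac{503}{2}\right)^{2} = \frac{253009}{4}$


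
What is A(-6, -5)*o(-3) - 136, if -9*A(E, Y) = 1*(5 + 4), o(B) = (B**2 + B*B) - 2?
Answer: -152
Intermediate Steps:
o(B) = -2 + 2*B**2 (o(B) = (B**2 + B**2) - 2 = 2*B**2 - 2 = -2 + 2*B**2)
A(E, Y) = -1 (A(E, Y) = -(5 + 4)/9 = -9/9 = -1/9*9 = -1)
A(-6, -5)*o(-3) - 136 = -(-2 + 2*(-3)**2) - 136 = -(-2 + 2*9) - 136 = -(-2 + 18) - 136 = -1*16 - 136 = -16 - 136 = -152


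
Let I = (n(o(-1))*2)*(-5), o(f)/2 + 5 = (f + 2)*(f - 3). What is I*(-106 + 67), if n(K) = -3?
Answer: -1170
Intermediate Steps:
o(f) = -10 + 2*(-3 + f)*(2 + f) (o(f) = -10 + 2*((f + 2)*(f - 3)) = -10 + 2*((2 + f)*(-3 + f)) = -10 + 2*((-3 + f)*(2 + f)) = -10 + 2*(-3 + f)*(2 + f))
I = 30 (I = -3*2*(-5) = -6*(-5) = 30)
I*(-106 + 67) = 30*(-106 + 67) = 30*(-39) = -1170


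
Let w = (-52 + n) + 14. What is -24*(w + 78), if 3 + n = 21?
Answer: -1392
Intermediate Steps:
n = 18 (n = -3 + 21 = 18)
w = -20 (w = (-52 + 18) + 14 = -34 + 14 = -20)
-24*(w + 78) = -24*(-20 + 78) = -24*58 = -1392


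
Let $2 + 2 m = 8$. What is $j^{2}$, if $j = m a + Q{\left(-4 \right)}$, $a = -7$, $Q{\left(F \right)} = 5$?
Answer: $256$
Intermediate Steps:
$m = 3$ ($m = -1 + \frac{1}{2} \cdot 8 = -1 + 4 = 3$)
$j = -16$ ($j = 3 \left(-7\right) + 5 = -21 + 5 = -16$)
$j^{2} = \left(-16\right)^{2} = 256$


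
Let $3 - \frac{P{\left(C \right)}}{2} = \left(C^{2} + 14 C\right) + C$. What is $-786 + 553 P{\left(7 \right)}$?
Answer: $-167792$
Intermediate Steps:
$P{\left(C \right)} = 6 - 30 C - 2 C^{2}$ ($P{\left(C \right)} = 6 - 2 \left(\left(C^{2} + 14 C\right) + C\right) = 6 - 2 \left(C^{2} + 15 C\right) = 6 - \left(2 C^{2} + 30 C\right) = 6 - 30 C - 2 C^{2}$)
$-786 + 553 P{\left(7 \right)} = -786 + 553 \left(6 - 210 - 2 \cdot 7^{2}\right) = -786 + 553 \left(6 - 210 - 98\right) = -786 + 553 \left(-302\right) = -786 - 167006 = -167792$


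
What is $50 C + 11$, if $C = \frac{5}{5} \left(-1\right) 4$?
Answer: $-189$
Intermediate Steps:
$C = -4$ ($C = 5 \cdot \frac{1}{5} \left(-1\right) 4 = 1 \left(-1\right) 4 = \left(-1\right) 4 = -4$)
$50 C + 11 = 50 \left(-4\right) + 11 = -200 + 11 = -189$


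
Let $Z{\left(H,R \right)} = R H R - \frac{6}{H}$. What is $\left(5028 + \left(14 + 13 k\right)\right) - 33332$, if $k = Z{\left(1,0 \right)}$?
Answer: $-28368$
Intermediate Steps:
$Z{\left(H,R \right)} = - \frac{6}{H} + H R^{2}$ ($Z{\left(H,R \right)} = H R R - \frac{6}{H} = H R^{2} - \frac{6}{H} = - \frac{6}{H} + H R^{2}$)
$k = -6$ ($k = - \frac{6}{1} + 1 \cdot 0^{2} = \left(-6\right) 1 + 1 \cdot 0 = -6 + 0 = -6$)
$\left(5028 + \left(14 + 13 k\right)\right) - 33332 = \left(5028 + \left(14 + 13 \left(-6\right)\right)\right) - 33332 = \left(5028 + \left(14 - 78\right)\right) - 33332 = \left(5028 - 64\right) - 33332 = 4964 - 33332 = -28368$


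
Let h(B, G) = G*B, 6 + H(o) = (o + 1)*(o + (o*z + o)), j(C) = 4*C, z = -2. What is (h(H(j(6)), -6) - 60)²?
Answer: 576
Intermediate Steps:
H(o) = -6 (H(o) = -6 + (o + 1)*(o + (o*(-2) + o)) = -6 + (1 + o)*(o + (-2*o + o)) = -6 + (1 + o)*(o - o) = -6 + (1 + o)*0 = -6 + 0 = -6)
h(B, G) = B*G
(h(H(j(6)), -6) - 60)² = (-6*(-6) - 60)² = (36 - 60)² = (-24)² = 576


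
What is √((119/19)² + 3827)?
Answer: 2*√348927/19 ≈ 62.179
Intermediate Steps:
√((119/19)² + 3827) = √(14161/361 + 3827) = √(1395708/361) = 2*√348927/19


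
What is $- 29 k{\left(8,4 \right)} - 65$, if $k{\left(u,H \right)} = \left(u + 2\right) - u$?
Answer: $-123$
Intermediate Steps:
$k{\left(u,H \right)} = 2$ ($k{\left(u,H \right)} = \left(2 + u\right) - u = 2$)
$- 29 k{\left(8,4 \right)} - 65 = \left(-29\right) 2 - 65 = -58 - 65 = -123$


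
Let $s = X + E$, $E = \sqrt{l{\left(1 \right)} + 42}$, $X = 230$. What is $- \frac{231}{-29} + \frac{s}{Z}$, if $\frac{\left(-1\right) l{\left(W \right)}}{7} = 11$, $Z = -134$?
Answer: $\frac{12142}{1943} - \frac{i \sqrt{35}}{134} \approx 6.2491 - 0.04415 i$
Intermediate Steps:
$l{\left(W \right)} = -77$ ($l{\left(W \right)} = \left(-7\right) 11 = -77$)
$E = i \sqrt{35}$ ($E = \sqrt{-77 + 42} = \sqrt{-35} = i \sqrt{35} \approx 5.9161 i$)
$s = 230 + i \sqrt{35} \approx 230.0 + 5.9161 i$
$- \frac{231}{-29} + \frac{s}{Z} = - \frac{231}{-29} + \frac{230 + i \sqrt{35}}{-134} = \left(-231\right) \left(- \frac{1}{29}\right) + \left(230 + i \sqrt{35}\right) \left(- \frac{1}{134}\right) = \frac{231}{29} - \left(\frac{115}{67} + \frac{i \sqrt{35}}{134}\right) = \frac{12142}{1943} - \frac{i \sqrt{35}}{134}$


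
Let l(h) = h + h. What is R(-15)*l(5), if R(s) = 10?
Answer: 100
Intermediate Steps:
l(h) = 2*h
R(-15)*l(5) = 10*(2*5) = 10*10 = 100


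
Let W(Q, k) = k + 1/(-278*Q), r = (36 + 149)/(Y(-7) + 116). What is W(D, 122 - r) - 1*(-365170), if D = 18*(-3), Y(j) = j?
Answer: 597727444825/1636308 ≈ 3.6529e+5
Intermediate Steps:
D = -54
r = 185/109 (r = (36 + 149)/(-7 + 116) = 185/109 ≈ 1.6972)
W(Q, k) = k - 1/(278*Q)
W(D, 122 - r) - 1*(-365170) = ((122 - 1*185/109) - 1/278/(-54)) - 1*(-365170) = ((122 - 185/109) - 1/278*(-1/54)) + 365170 = (13113/109 + 1/15012) + 365170 = 196852465/1636308 + 365170 = 597727444825/1636308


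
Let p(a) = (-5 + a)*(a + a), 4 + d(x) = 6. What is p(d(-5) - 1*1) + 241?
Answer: 233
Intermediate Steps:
d(x) = 2 (d(x) = -4 + 6 = 2)
p(a) = 2*a*(-5 + a) (p(a) = (-5 + a)*(2*a) = 2*a*(-5 + a))
p(d(-5) - 1*1) + 241 = 2*(2 - 1*1)*(-5 + (2 - 1*1)) + 241 = 2*(2 - 1)*(-5 + (2 - 1)) + 241 = 2*1*(-5 + 1) + 241 = 2*1*(-4) + 241 = -8 + 241 = 233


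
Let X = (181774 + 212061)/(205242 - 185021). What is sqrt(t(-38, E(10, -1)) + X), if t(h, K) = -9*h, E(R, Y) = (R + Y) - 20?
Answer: sqrt(27735733)/277 ≈ 19.013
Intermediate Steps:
E(R, Y) = -20 + R + Y
X = 5395/277 (X = 393835/20221 = 393835*(1/20221) = 5395/277 ≈ 19.477)
sqrt(t(-38, E(10, -1)) + X) = sqrt(-9*(-38) + 5395/277) = sqrt(342 + 5395/277) = sqrt(100129/277) = sqrt(27735733)/277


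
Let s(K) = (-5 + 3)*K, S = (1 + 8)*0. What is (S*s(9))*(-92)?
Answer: 0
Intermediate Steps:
S = 0 (S = 9*0 = 0)
s(K) = -2*K
(S*s(9))*(-92) = (0*(-2*9))*(-92) = (0*(-18))*(-92) = 0*(-92) = 0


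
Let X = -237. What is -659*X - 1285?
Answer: 154898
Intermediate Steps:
-659*X - 1285 = -659*(-237) - 1285 = 156183 - 1285 = 154898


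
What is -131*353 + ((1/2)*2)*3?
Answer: -46240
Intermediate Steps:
-131*353 + ((1/2)*2)*3 = -46243 + ((1*(½))*2)*3 = -46243 + ((½)*2)*3 = -46243 + 1*3 = -46243 + 3 = -46240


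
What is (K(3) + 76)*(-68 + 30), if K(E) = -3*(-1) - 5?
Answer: -2812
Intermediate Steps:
K(E) = -2 (K(E) = 3 - 5 = -2)
(K(3) + 76)*(-68 + 30) = (-2 + 76)*(-68 + 30) = 74*(-38) = -2812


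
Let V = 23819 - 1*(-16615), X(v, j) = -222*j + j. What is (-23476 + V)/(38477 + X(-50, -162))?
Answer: 16958/74279 ≈ 0.22830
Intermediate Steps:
X(v, j) = -221*j
V = 40434 (V = 23819 + 16615 = 40434)
(-23476 + V)/(38477 + X(-50, -162)) = (-23476 + 40434)/(38477 - 221*(-162)) = 16958/(38477 + 35802) = 16958/74279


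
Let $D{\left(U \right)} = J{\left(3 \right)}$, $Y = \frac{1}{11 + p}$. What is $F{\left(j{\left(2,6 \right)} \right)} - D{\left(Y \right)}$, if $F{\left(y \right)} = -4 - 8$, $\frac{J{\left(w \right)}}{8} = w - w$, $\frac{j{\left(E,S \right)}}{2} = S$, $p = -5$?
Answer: $-12$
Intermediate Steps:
$j{\left(E,S \right)} = 2 S$
$J{\left(w \right)} = 0$ ($J{\left(w \right)} = 8 \left(w - w\right) = 8 \cdot 0 = 0$)
$F{\left(y \right)} = -12$
$Y = \frac{1}{6}$ ($Y = \frac{1}{11 - 5} = \frac{1}{6} \approx 0.16667$)
$D{\left(U \right)} = 0$
$F{\left(j{\left(2,6 \right)} \right)} - D{\left(Y \right)} = -12 - 0 = -12 + 0 = -12$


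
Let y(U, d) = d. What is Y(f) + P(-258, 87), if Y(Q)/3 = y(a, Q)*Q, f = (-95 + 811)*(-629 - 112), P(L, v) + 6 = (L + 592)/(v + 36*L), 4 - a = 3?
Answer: 7769959337105468/9201 ≈ 8.4447e+11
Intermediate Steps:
a = 1 (a = 4 - 1*3 = 4 - 3 = 1)
P(L, v) = -6 + (592 + L)/(v + 36*L) (P(L, v) = -6 + (L + 592)/(v + 36*L) = -6 + (592 + L)/(v + 36*L))
f = -530556 (f = 716*(-741) = -530556)
Y(Q) = 3*Q**2 (Y(Q) = 3*(Q*Q) = 3*Q**2)
Y(f) + P(-258, 87) = 3*(-530556)**2 + (592 - 215*(-258) - 6*87)/(87 + 36*(-258)) = 3*281489669136 + (592 + 55470 - 522)/(87 - 9288) = 844469007408 + 55540/(-9201) = 844469007408 - 1/9201*55540 = 844469007408 - 55540/9201 = 7769959337105468/9201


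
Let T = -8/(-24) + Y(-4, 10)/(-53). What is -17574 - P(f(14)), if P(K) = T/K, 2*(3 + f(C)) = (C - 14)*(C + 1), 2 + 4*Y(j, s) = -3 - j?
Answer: -33530977/1908 ≈ -17574.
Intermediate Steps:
Y(j, s) = -5/4 - j/4 (Y(j, s) = -½ + (-3 - j)/4 = -½ + (-¾ - j/4) = -5/4 - j/4)
f(C) = -3 + (1 + C)*(-14 + C)/2 (f(C) = -3 + ((C - 14)*(C + 1))/2 = -3 + ((-14 + C)*(1 + C))/2 = -3 + ((1 + C)*(-14 + C))/2 = -3 + (1 + C)*(-14 + C)/2)
T = 215/636 (T = -8/(-24) + (-5/4 - ¼*(-4))/(-53) = -8*(-1/24) + (-5/4 + 1)*(-1/53) = ⅓ - ¼*(-1/53) = ⅓ + 1/212 = 215/636 ≈ 0.33805)
P(K) = 215/(636*K)
-17574 - P(f(14)) = -17574 - 215/(636*(-10 + (½)*14² - 13/2*14)) = -17574 - 215/(636*(-10 + (½)*196 - 91)) = -17574 - 215/(636*(-10 + 98 - 91)) = -17574 - 215/(636*(-3)) = -17574 - 215*(-1)/(636*3) = -17574 - 1*(-215/1908) = -17574 + 215/1908 = -33530977/1908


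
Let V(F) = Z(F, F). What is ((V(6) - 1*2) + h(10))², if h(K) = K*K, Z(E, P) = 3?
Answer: 10201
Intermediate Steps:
V(F) = 3
h(K) = K²
((V(6) - 1*2) + h(10))² = ((3 - 1*2) + 10²)² = ((3 - 2) + 100)² = (1 + 100)² = 101² = 10201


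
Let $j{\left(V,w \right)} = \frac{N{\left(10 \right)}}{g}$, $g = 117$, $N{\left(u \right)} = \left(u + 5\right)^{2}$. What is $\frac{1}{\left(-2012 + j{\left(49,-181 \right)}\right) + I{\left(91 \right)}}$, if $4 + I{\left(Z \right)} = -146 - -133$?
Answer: $- \frac{13}{26352} \approx -0.00049332$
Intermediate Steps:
$N{\left(u \right)} = \left(5 + u\right)^{2}$
$I{\left(Z \right)} = -17$ ($I{\left(Z \right)} = -4 - 13 = -17$)
$j{\left(V,w \right)} = \frac{25}{13}$ ($j{\left(V,w \right)} = \frac{\left(5 + 10\right)^{2}}{117} = 15^{2} \cdot \frac{1}{117} = 225 \cdot \frac{1}{117} = \frac{25}{13}$)
$\frac{1}{\left(-2012 + j{\left(49,-181 \right)}\right) + I{\left(91 \right)}} = \frac{1}{\left(-2012 + \frac{25}{13}\right) - 17} = \frac{1}{- \frac{26131}{13} - 17} = \frac{1}{- \frac{26352}{13}} = - \frac{13}{26352}$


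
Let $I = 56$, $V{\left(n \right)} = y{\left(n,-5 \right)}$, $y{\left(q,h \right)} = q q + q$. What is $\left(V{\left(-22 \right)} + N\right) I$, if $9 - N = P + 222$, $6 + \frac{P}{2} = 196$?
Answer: $-7336$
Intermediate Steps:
$P = 380$ ($P = -12 + 2 \cdot 196 = -12 + 392 = 380$)
$y{\left(q,h \right)} = q + q^{2}$ ($y{\left(q,h \right)} = q^{2} + q = q + q^{2}$)
$N = -593$ ($N = 9 - \left(380 + 222\right) = 9 - 602 = -593$)
$V{\left(n \right)} = n \left(1 + n\right)$
$\left(V{\left(-22 \right)} + N\right) I = \left(- 22 \left(1 - 22\right) - 593\right) 56 = \left(\left(-22\right) \left(-21\right) - 593\right) 56 = \left(462 - 593\right) 56 = \left(-131\right) 56 = -7336$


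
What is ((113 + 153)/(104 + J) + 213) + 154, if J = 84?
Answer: 34631/94 ≈ 368.42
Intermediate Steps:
((113 + 153)/(104 + J) + 213) + 154 = ((113 + 153)/(104 + 84) + 213) + 154 = (266/188 + 213) + 154 = (266*(1/188) + 213) + 154 = (133/94 + 213) + 154 = 20155/94 + 154 = 34631/94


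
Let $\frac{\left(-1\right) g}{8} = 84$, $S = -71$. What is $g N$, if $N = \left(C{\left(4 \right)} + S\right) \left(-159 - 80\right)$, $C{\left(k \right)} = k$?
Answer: $-10760736$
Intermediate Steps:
$N = 16013$ ($N = \left(4 - 71\right) \left(-159 - 80\right) = \left(-67\right) \left(-239\right) = 16013$)
$g = -672$ ($g = \left(-8\right) 84 = -672$)
$g N = \left(-672\right) 16013 = -10760736$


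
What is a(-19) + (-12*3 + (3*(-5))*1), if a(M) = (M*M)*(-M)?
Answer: 6808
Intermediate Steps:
a(M) = -M**3 (a(M) = M**2*(-M) = -M**3)
a(-19) + (-12*3 + (3*(-5))*1) = -1*(-19)**3 + (-12*3 + (3*(-5))*1) = -1*(-6859) + (-36 - 15*1) = 6859 + (-36 - 15) = 6859 - 51 = 6808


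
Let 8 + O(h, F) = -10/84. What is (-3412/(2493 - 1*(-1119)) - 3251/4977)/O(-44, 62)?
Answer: 683908/3475131 ≈ 0.19680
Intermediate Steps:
O(h, F) = -341/42 (O(h, F) = -8 - 10/84 = -8 - 10*1/84 = -8 - 5/42 = -341/42)
(-3412/(2493 - 1*(-1119)) - 3251/4977)/O(-44, 62) = (-3412/(2493 - 1*(-1119)) - 3251/4977)/(-341/42) = (-3412/(2493 + 1119) - 3251*1/4977)*(-42/341) = (-3412/3612 - 3251/4977)*(-42/341) = (-3412*1/3612 - 3251/4977)*(-42/341) = (-853/903 - 3251/4977)*(-42/341) = -341954/214011*(-42/341) = 683908/3475131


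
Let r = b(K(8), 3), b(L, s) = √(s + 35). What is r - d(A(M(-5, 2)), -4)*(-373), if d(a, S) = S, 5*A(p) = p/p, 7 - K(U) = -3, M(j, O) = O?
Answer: -1492 + √38 ≈ -1485.8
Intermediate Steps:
K(U) = 10 (K(U) = 7 - 1*(-3) = 7 + 3 = 10)
A(p) = ⅕ (A(p) = (p/p)/5 = (⅕)*1 = ⅕)
b(L, s) = √(35 + s)
r = √38 (r = √(35 + 3) = √38 ≈ 6.1644)
r - d(A(M(-5, 2)), -4)*(-373) = √38 - (-4)*(-373) = √38 - 1*1492 = √38 - 1492 = -1492 + √38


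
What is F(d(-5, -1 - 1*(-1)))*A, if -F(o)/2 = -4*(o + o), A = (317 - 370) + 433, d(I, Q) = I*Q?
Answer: 0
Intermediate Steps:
A = 380 (A = -53 + 433 = 380)
F(o) = 16*o (F(o) = -(-8)*(o + o) = -(-8)*2*o = -(-16)*o = 16*o)
F(d(-5, -1 - 1*(-1)))*A = (16*(-5*(-1 - 1*(-1))))*380 = (16*(-5*(-1 + 1)))*380 = (16*(-5*0))*380 = (16*0)*380 = 0*380 = 0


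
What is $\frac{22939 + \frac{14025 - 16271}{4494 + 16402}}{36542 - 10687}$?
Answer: $\frac{239665549}{270133040} \approx 0.88721$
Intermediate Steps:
$\frac{22939 + \frac{14025 - 16271}{4494 + 16402}}{36542 - 10687} = \frac{22939 - \frac{2246}{20896}}{25855} = \left(22939 - \frac{1123}{10448}\right) \frac{1}{25855} = \frac{239665549}{10448} \cdot \frac{1}{25855} = \frac{239665549}{270133040}$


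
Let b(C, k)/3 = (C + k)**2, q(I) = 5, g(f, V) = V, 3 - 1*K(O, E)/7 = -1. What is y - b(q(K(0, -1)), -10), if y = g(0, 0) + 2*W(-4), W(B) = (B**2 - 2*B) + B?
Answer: -35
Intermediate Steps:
K(O, E) = 28 (K(O, E) = 21 - 7*(-1) = 21 + 7 = 28)
W(B) = B**2 - B
b(C, k) = 3*(C + k)**2
y = 40 (y = 0 + 2*(-4*(-1 - 4)) = 0 + 2*(-4*(-5)) = 0 + 2*20 = 0 + 40 = 40)
y - b(q(K(0, -1)), -10) = 40 - 3*(5 - 10)**2 = 40 - 3*(-5)**2 = 40 - 3*25 = 40 - 1*75 = 40 - 75 = -35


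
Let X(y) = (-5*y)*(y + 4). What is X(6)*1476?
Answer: -442800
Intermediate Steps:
X(y) = -5*y*(4 + y) (X(y) = (-5*y)*(4 + y) = -5*y*(4 + y))
X(6)*1476 = -5*6*(4 + 6)*1476 = -5*6*10*1476 = -300*1476 = -442800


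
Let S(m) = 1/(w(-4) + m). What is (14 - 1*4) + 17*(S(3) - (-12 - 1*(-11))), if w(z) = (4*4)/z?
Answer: 10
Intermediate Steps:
w(z) = 16/z
S(m) = 1/(-4 + m) (S(m) = 1/(16/(-4) + m) = 1/(16*(-¼) + m) = 1/(-4 + m))
(14 - 1*4) + 17*(S(3) - (-12 - 1*(-11))) = (14 - 1*4) + 17*(1/(-4 + 3) - (-12 - 1*(-11))) = (14 - 4) + 17*(1/(-1) - (-12 + 11)) = 10 + 17*(-1 - 1*(-1)) = 10 + 17*(-1 + 1) = 10 + 17*0 = 10 + 0 = 10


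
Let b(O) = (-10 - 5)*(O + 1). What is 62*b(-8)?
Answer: 6510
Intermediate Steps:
b(O) = -15 - 15*O (b(O) = -15*(1 + O) = -15 - 15*O)
62*b(-8) = 62*(-15 - 15*(-8)) = 62*(-15 + 120) = 62*105 = 6510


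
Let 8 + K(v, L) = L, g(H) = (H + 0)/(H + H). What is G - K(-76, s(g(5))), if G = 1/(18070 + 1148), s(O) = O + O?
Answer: 134527/19218 ≈ 7.0001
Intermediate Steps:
g(H) = ½ (g(H) = H/((2*H)) = H*(1/(2*H)) = ½)
s(O) = 2*O
K(v, L) = -8 + L
G = 1/19218 ≈ 5.2035e-5
G - K(-76, s(g(5))) = 1/19218 - (-8 + 2*(½)) = 1/19218 - (-8 + 1) = 1/19218 - 1*(-7) = 1/19218 + 7 = 134527/19218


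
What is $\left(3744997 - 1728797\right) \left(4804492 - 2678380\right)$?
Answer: $4286667014400$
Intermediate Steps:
$\left(3744997 - 1728797\right) \left(4804492 - 2678380\right) = 2016200 \cdot 2126112 = 4286667014400$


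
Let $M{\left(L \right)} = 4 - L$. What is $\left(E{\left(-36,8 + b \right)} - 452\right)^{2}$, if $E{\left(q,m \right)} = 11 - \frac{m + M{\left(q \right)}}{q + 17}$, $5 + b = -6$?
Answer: $\frac{69588964}{361} \approx 1.9277 \cdot 10^{5}$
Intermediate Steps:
$b = -11$ ($b = -5 - 6 = -11$)
$E{\left(q,m \right)} = 11 - \frac{4 + m - q}{17 + q}$ ($E{\left(q,m \right)} = 11 - \frac{m - \left(-4 + q\right)}{q + 17} = 11 - \frac{4 + m - q}{17 + q}$)
$\left(E{\left(-36,8 + b \right)} - 452\right)^{2} = \left(\frac{183 - \left(8 - 11\right) + 12 \left(-36\right)}{17 - 36} - 452\right)^{2} = \left(\frac{183 - -3 - 432}{-19} - 452\right)^{2} = \left(- \frac{183 + 3 - 432}{19} - 452\right)^{2} = \left(\left(- \frac{1}{19}\right) \left(-246\right) - 452\right)^{2} = \left(\frac{246}{19} - 452\right)^{2} = \left(- \frac{8342}{19}\right)^{2} = \frac{69588964}{361}$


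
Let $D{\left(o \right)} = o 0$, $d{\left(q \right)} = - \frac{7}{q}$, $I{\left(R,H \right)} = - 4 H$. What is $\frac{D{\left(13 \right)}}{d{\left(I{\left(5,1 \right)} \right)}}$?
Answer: $0$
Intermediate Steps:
$D{\left(o \right)} = 0$
$\frac{D{\left(13 \right)}}{d{\left(I{\left(5,1 \right)} \right)}} = \frac{0}{\left(-7\right) \frac{1}{\left(-4\right) 1}} = \frac{0}{\left(-7\right) \frac{1}{-4}} = \frac{0}{\left(-7\right) \left(- \frac{1}{4}\right)} = \frac{0}{\frac{7}{4}} = 0 \cdot \frac{4}{7} = 0$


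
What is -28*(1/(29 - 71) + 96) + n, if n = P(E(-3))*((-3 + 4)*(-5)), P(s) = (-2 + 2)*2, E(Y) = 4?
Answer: -8062/3 ≈ -2687.3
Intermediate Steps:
P(s) = 0 (P(s) = 0*2 = 0)
n = 0 (n = 0*((-3 + 4)*(-5)) = 0*(1*(-5)) = 0*(-5) = 0)
-28*(1/(29 - 71) + 96) + n = -28*(1/(29 - 71) + 96) + 0 = -28*(1/(-42) + 96) + 0 = -28*(-1/42 + 96) + 0 = -28*4031/42 + 0 = -8062/3 + 0 = -8062/3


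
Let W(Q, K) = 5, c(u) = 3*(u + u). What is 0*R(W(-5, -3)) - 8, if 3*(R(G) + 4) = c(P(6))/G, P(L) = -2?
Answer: -8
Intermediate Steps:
c(u) = 6*u (c(u) = 3*(2*u) = 6*u)
R(G) = -4 - 4/G (R(G) = -4 + ((6*(-2))/G)/3 = -4 + (-12/G)/3 = -4 - 4/G)
0*R(W(-5, -3)) - 8 = 0*(-4 - 4/5) - 8 = 0*(-4 - 4*⅕) - 8 = 0*(-4 - ⅘) - 8 = 0*(-24/5) - 8 = 0 - 8 = -8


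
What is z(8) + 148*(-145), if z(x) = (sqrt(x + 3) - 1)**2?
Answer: -21460 + (1 - sqrt(11))**2 ≈ -21455.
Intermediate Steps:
z(x) = (-1 + sqrt(3 + x))**2 (z(x) = (sqrt(3 + x) - 1)**2 = (-1 + sqrt(3 + x))**2)
z(8) + 148*(-145) = (-1 + sqrt(3 + 8))**2 + 148*(-145) = (-1 + sqrt(11))**2 - 21460 = -21460 + (-1 + sqrt(11))**2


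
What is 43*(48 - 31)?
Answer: 731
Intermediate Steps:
43*(48 - 31) = 43*17 = 731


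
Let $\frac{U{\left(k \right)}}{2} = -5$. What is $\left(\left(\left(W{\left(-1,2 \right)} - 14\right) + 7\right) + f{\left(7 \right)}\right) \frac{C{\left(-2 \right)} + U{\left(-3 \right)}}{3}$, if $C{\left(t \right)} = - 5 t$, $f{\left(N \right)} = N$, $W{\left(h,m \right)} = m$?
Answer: $0$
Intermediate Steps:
$U{\left(k \right)} = -10$ ($U{\left(k \right)} = 2 \left(-5\right) = -10$)
$\left(\left(\left(W{\left(-1,2 \right)} - 14\right) + 7\right) + f{\left(7 \right)}\right) \frac{C{\left(-2 \right)} + U{\left(-3 \right)}}{3} = \left(\left(\left(2 - 14\right) + 7\right) + 7\right) \frac{\left(-5\right) \left(-2\right) - 10}{3} = \left(\left(-12 + 7\right) + 7\right) \frac{10 - 10}{3} = \left(-5 + 7\right) \frac{1}{3} \cdot 0 = 2 \cdot 0 = 0$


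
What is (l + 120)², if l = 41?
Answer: 25921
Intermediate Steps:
(l + 120)² = (41 + 120)² = 161² = 25921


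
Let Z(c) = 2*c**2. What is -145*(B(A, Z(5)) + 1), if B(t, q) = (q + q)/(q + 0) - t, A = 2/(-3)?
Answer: -1595/3 ≈ -531.67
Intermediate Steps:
A = -2/3 (A = 2*(-1/3) = -2/3 ≈ -0.66667)
B(t, q) = 2 - t (B(t, q) = (2*q)/q - t = 2 - t)
-145*(B(A, Z(5)) + 1) = -145*((2 - 1*(-2/3)) + 1) = -145*((2 + 2/3) + 1) = -145*(8/3 + 1) = -145*11/3 = -1595/3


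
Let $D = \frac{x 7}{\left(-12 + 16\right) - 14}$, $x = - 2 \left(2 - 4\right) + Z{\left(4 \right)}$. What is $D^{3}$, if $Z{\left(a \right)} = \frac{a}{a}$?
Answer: $- \frac{343}{8} \approx -42.875$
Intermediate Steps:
$Z{\left(a \right)} = 1$
$x = 5$ ($x = - 2 \left(2 - 4\right) + 1 = \left(-2\right) \left(-2\right) + 1 = 4 + 1 = 5$)
$D = - \frac{7}{2}$ ($D = \frac{5 \cdot 7}{\left(-12 + 16\right) - 14} = \frac{35}{4 - 14} = \frac{35}{-10} = 35 \left(- \frac{1}{10}\right) = - \frac{7}{2} \approx -3.5$)
$D^{3} = \left(- \frac{7}{2}\right)^{3} = - \frac{343}{8}$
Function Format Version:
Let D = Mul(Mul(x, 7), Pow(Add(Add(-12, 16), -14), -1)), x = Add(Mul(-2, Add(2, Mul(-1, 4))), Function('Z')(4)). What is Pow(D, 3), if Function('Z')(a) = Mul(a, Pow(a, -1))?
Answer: Rational(-343, 8) ≈ -42.875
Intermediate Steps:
Function('Z')(a) = 1
x = 5 (x = Add(Mul(-2, Add(2, Mul(-1, 4))), 1) = Add(Mul(-2, Add(2, -4)), 1) = Add(Mul(-2, -2), 1) = Add(4, 1) = 5)
D = Rational(-7, 2) (D = Mul(Mul(5, 7), Pow(Add(Add(-12, 16), -14), -1)) = Mul(35, Pow(Add(4, -14), -1)) = Mul(35, Pow(-10, -1)) = Mul(35, Rational(-1, 10)) = Rational(-7, 2) ≈ -3.5000)
Pow(D, 3) = Pow(Rational(-7, 2), 3) = Rational(-343, 8)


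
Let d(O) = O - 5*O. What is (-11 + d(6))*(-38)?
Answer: 1330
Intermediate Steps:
d(O) = -4*O
(-11 + d(6))*(-38) = (-11 - 4*6)*(-38) = (-11 - 24)*(-38) = -35*(-38) = 1330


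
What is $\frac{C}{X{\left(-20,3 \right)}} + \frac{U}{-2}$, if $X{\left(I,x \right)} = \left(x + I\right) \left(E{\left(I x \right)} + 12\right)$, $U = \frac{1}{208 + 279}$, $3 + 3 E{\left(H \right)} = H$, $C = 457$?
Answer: $\frac{444965}{149022} \approx 2.9859$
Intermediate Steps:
$E{\left(H \right)} = -1 + \frac{H}{3}$
$U = \frac{1}{487} \approx 0.0020534$
$X{\left(I,x \right)} = \left(11 + \frac{I x}{3}\right) \left(I + x\right)$ ($X{\left(I,x \right)} = \left(x + I\right) \left(\left(-1 + \frac{I x}{3}\right) + 12\right) = \left(I + x\right) \left(\left(-1 + \frac{I x}{3}\right) + 12\right) = \left(I + x\right) \left(11 + \frac{I x}{3}\right) = \left(11 + \frac{I x}{3}\right) \left(I + x\right)$)
$\frac{C}{X{\left(-20,3 \right)}} + \frac{U}{-2} = \frac{457}{11 \left(-20\right) + 11 \cdot 3 + \frac{1}{3} \left(-20\right) 3^{2} + \frac{1}{3} \cdot 3 \left(-20\right)^{2}} + \frac{1}{487 \left(-2\right)} = \frac{457}{-220 + 33 + \frac{1}{3} \left(-20\right) 9 + \frac{1}{3} \cdot 3 \cdot 400} + \frac{1}{487} \left(- \frac{1}{2}\right) = \frac{457}{-220 + 33 - 60 + 400} - \frac{1}{974} = \frac{457}{153} - \frac{1}{974} = \frac{444965}{149022}$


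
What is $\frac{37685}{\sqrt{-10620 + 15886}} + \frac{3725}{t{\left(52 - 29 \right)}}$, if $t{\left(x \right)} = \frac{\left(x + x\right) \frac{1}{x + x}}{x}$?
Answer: $85675 + \frac{37685 \sqrt{5266}}{5266} \approx 86194.0$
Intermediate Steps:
$t{\left(x \right)} = \frac{1}{x}$ ($t{\left(x \right)} = \frac{2 x \frac{1}{2 x}}{x} = 1 \frac{1}{x} = \frac{1}{x}$)
$\frac{37685}{\sqrt{-10620 + 15886}} + \frac{3725}{t{\left(52 - 29 \right)}} = \frac{37685}{\sqrt{-10620 + 15886}} + \frac{3725}{\frac{1}{52 - 29}} = \frac{37685}{\sqrt{5266}} + \frac{3725}{\frac{1}{52 - 29}} = 37685 \frac{\sqrt{5266}}{5266} + \frac{3725}{\frac{1}{23}} = \frac{37685 \sqrt{5266}}{5266} + 3725 \frac{1}{\frac{1}{23}} = \frac{37685 \sqrt{5266}}{5266} + 3725 \cdot 23 = \frac{37685 \sqrt{5266}}{5266} + 85675 = 85675 + \frac{37685 \sqrt{5266}}{5266}$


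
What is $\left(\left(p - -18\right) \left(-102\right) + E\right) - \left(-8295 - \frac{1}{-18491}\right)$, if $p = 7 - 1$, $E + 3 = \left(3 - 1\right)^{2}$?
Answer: $\frac{108135367}{18491} \approx 5848.0$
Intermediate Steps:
$E = 1$ ($E = -3 + \left(3 - 1\right)^{2} = -3 + 2^{2} = -3 + 4 = 1$)
$p = 6$ ($p = 7 - 1 = 6$)
$\left(\left(p - -18\right) \left(-102\right) + E\right) - \left(-8295 - \frac{1}{-18491}\right) = \left(\left(6 - -18\right) \left(-102\right) + 1\right) - \left(-8295 - \frac{1}{-18491}\right) = \left(\left(6 + 18\right) \left(-102\right) + 1\right) - \left(-8295 - - \frac{1}{18491}\right) = \left(24 \left(-102\right) + 1\right) - \left(-8295 + \frac{1}{18491}\right) = \left(-2448 + 1\right) - - \frac{153382844}{18491} = -2447 + \frac{153382844}{18491} = \frac{108135367}{18491}$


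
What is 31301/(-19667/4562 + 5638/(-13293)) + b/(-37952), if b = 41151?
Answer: -72051395583180669/10898068114624 ≈ -6611.4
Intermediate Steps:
31301/(-19667/4562 + 5638/(-13293)) + b/(-37952) = 31301/(-19667/4562 + 5638/(-13293)) + 41151/(-37952) = 31301/(-19667*1/4562 + 5638*(-1/13293)) + 41151*(-1/37952) = 31301/(-19667/4562 - 5638/13293) - 41151/37952 = 31301/(-287153987/60642666) - 41151/37952 = 31301*(-60642666/287153987) - 41151/37952 = -1898176088466/287153987 - 41151/37952 = -72051395583180669/10898068114624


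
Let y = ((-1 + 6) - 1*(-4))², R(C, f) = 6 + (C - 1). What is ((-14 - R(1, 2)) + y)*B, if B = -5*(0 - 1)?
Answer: 305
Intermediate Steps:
R(C, f) = 5 + C (R(C, f) = 6 + (-1 + C) = 5 + C)
y = 81 (y = (5 + 4)² = 9² = 81)
B = 5 (B = -5*(-1) = 5)
((-14 - R(1, 2)) + y)*B = ((-14 - (5 + 1)) + 81)*5 = ((-14 - 1*6) + 81)*5 = ((-14 - 6) + 81)*5 = (-20 + 81)*5 = 61*5 = 305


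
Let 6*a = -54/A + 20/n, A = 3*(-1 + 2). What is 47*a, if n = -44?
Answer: -9541/66 ≈ -144.56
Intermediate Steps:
A = 3 (A = 3*1 = 3)
a = -203/66 (a = (-54/3 + 20/(-44))/6 = (-54*1/3 + 20*(-1/44))/6 = (-18 - 5/11)/6 = (1/6)*(-203/11) = -203/66 ≈ -3.0758)
47*a = 47*(-203/66) = -9541/66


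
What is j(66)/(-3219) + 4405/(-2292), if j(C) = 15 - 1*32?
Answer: -4713577/2459316 ≈ -1.9166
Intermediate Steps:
j(C) = -17 (j(C) = 15 - 32 = -17)
j(66)/(-3219) + 4405/(-2292) = -17/(-3219) + 4405/(-2292) = -17*(-1/3219) + 4405*(-1/2292) = 17/3219 - 4405/2292 = -4713577/2459316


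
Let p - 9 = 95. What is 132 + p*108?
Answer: 11364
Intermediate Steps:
p = 104 (p = 9 + 95 = 104)
132 + p*108 = 132 + 104*108 = 132 + 11232 = 11364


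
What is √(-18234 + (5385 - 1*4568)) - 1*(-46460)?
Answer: 46460 + I*√17417 ≈ 46460.0 + 131.97*I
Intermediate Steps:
√(-18234 + (5385 - 1*4568)) - 1*(-46460) = √(-18234 + (5385 - 4568)) + 46460 = √(-18234 + 817) + 46460 = √(-17417) + 46460 = I*√17417 + 46460 = 46460 + I*√17417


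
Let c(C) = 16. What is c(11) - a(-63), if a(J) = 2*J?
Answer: 142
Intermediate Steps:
c(11) - a(-63) = 16 - 2*(-63) = 16 - 1*(-126) = 16 + 126 = 142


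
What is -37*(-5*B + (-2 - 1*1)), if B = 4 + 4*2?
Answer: 2331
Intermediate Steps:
B = 12 (B = 4 + 8 = 12)
-37*(-5*B + (-2 - 1*1)) = -37*(-5*12 + (-2 - 1*1)) = -37*(-60 + (-2 - 1)) = -37*(-60 - 3) = -37*(-63) = 2331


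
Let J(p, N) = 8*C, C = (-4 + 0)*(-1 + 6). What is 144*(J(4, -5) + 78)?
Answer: -11808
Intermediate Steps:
C = -20 (C = -4*5 = -20)
J(p, N) = -160 (J(p, N) = 8*(-20) = -160)
144*(J(4, -5) + 78) = 144*(-160 + 78) = 144*(-82) = -11808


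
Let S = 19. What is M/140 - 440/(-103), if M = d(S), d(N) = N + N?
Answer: 32757/7210 ≈ 4.5433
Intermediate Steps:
d(N) = 2*N
M = 38 (M = 2*19 = 38)
M/140 - 440/(-103) = 38/140 - 440/(-103) = 38*(1/140) - 440*(-1/103) = 19/70 + 440/103 = 32757/7210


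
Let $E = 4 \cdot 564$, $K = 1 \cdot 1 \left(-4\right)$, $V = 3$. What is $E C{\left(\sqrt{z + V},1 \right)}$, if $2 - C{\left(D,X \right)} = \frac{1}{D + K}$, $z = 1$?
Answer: $5640$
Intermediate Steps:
$K = -4$ ($K = 1 \left(-4\right) = -4$)
$C{\left(D,X \right)} = 2 - \frac{1}{-4 + D}$ ($C{\left(D,X \right)} = 2 - \frac{1}{D - 4} = 2 - \frac{1}{-4 + D}$)
$E = 2256$
$E C{\left(\sqrt{z + V},1 \right)} = 2256 \frac{-9 + 2 \sqrt{1 + 3}}{-4 + \sqrt{1 + 3}} = 2256 \frac{-9 + 2 \sqrt{4}}{-4 + \sqrt{4}} = 2256 \frac{-9 + 2 \cdot 2}{-4 + 2} = 2256 \frac{-9 + 4}{-2} = 2256 \left(\left(- \frac{1}{2}\right) \left(-5\right)\right) = 2256 \cdot \frac{5}{2} = 5640$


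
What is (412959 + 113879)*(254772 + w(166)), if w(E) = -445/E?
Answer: 11140439166233/83 ≈ 1.3422e+11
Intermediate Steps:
(412959 + 113879)*(254772 + w(166)) = (412959 + 113879)*(254772 - 445/166) = 526838*(254772 - 445*1/166) = 526838*(254772 - 445/166) = 526838*(42291707/166) = 11140439166233/83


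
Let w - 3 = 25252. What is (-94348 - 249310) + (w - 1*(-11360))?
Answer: -307043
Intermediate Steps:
w = 25255 (w = 3 + 25252 = 25255)
(-94348 - 249310) + (w - 1*(-11360)) = (-94348 - 249310) + (25255 - 1*(-11360)) = -343658 + (25255 + 11360) = -343658 + 36615 = -307043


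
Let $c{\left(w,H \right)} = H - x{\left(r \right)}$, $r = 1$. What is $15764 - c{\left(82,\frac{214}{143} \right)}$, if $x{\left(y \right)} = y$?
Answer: $\frac{2254181}{143} \approx 15764.0$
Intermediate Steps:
$c{\left(w,H \right)} = -1 + H$ ($c{\left(w,H \right)} = H - 1 = -1 + H$)
$15764 - c{\left(82,\frac{214}{143} \right)} = 15764 - \left(-1 + \frac{214}{143}\right) = 15764 - \frac{71}{143} = \frac{2254181}{143}$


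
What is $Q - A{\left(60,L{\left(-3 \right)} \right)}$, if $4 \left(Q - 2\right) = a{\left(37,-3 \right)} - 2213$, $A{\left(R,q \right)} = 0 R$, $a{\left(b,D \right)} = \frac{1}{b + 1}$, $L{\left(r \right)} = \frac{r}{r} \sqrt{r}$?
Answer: $- \frac{83789}{152} \approx -551.24$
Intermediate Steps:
$L{\left(r \right)} = \sqrt{r}$ ($L{\left(r \right)} = 1 \sqrt{r} = \sqrt{r}$)
$a{\left(b,D \right)} = \frac{1}{1 + b}$
$A{\left(R,q \right)} = 0$
$Q = - \frac{83789}{152}$ ($Q = 2 + \frac{\frac{1}{1 + 37} - 2213}{4} = 2 + \frac{\frac{1}{38} - 2213}{4} = 2 + \frac{1}{4} \left(- \frac{84093}{38}\right) = 2 - \frac{84093}{152} = - \frac{83789}{152} \approx -551.24$)
$Q - A{\left(60,L{\left(-3 \right)} \right)} = - \frac{83789}{152} - 0 = - \frac{83789}{152} + 0 = - \frac{83789}{152}$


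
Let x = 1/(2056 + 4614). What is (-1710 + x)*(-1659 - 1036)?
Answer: 6147671761/1334 ≈ 4.6084e+6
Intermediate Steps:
x = 1/6670 ≈ 0.00014993
(-1710 + x)*(-1659 - 1036) = (-1710 + 1/6670)*(-1659 - 1036) = -11405699/6670*(-2695) = 6147671761/1334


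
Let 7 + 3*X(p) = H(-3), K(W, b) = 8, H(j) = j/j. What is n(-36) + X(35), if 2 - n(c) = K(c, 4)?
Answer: -8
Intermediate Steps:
H(j) = 1
X(p) = -2 (X(p) = -7/3 + (⅓)*1 = -7/3 + ⅓ = -2)
n(c) = -6 (n(c) = 2 - 1*8 = 2 - 8 = -6)
n(-36) + X(35) = -6 - 2 = -8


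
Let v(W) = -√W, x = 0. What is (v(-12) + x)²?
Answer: -12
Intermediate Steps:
(v(-12) + x)² = (-√(-12) + 0)² = (-2*I*√3 + 0)² = (-2*I*√3)² = -12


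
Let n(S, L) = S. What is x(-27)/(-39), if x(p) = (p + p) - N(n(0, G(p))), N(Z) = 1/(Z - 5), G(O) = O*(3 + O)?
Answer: 269/195 ≈ 1.3795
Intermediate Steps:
N(Z) = 1/(-5 + Z)
x(p) = ⅕ + 2*p (x(p) = (p + p) - 1/(-5 + 0) = 2*p - 1/(-5) = 2*p - 1*(-⅕) = 2*p + ⅕ = ⅕ + 2*p)
x(-27)/(-39) = (⅕ + 2*(-27))/(-39) = (⅕ - 54)*(-1/39) = -269/5*(-1/39) = 269/195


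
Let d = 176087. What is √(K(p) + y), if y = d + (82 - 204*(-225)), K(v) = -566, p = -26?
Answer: √221503 ≈ 470.64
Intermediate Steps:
y = 222069 (y = 176087 + (82 - 204*(-225)) = 176087 + (82 + 45900) = 176087 + 45982 = 222069)
√(K(p) + y) = √(-566 + 222069) = √221503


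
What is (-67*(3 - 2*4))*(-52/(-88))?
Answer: 4355/22 ≈ 197.95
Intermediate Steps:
(-67*(3 - 2*4))*(-52/(-88)) = (-67*(3 - 8))*(-52*(-1/88)) = -67*(-5)*(13/22) = 335*(13/22) = 4355/22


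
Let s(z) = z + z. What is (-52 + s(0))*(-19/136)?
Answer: 247/34 ≈ 7.2647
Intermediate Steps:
s(z) = 2*z
(-52 + s(0))*(-19/136) = (-52 + 2*0)*(-19/136) = (-52 + 0)*(-19*1/136) = -52*(-19/136) = 247/34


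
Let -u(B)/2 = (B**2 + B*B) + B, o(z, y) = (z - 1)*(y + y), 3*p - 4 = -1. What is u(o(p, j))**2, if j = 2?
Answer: 0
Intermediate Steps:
p = 1 (p = 4/3 + (1/3)*(-1) = 4/3 - 1/3 = 1)
o(z, y) = 2*y*(-1 + z) (o(z, y) = (-1 + z)*(2*y) = 2*y*(-1 + z))
u(B) = -4*B**2 - 2*B (u(B) = -2*((B**2 + B*B) + B) = -2*((B**2 + B**2) + B) = -2*(2*B**2 + B) = -2*(B + 2*B**2) = -4*B**2 - 2*B)
u(o(p, j))**2 = (-2*2*2*(-1 + 1)*(1 + 2*(2*2*(-1 + 1))))**2 = (-2*2*2*0*(1 + 2*(2*2*0)))**2 = (-2*0*(1 + 2*0))**2 = (-2*0*(1 + 0))**2 = (-2*0*1)**2 = 0**2 = 0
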